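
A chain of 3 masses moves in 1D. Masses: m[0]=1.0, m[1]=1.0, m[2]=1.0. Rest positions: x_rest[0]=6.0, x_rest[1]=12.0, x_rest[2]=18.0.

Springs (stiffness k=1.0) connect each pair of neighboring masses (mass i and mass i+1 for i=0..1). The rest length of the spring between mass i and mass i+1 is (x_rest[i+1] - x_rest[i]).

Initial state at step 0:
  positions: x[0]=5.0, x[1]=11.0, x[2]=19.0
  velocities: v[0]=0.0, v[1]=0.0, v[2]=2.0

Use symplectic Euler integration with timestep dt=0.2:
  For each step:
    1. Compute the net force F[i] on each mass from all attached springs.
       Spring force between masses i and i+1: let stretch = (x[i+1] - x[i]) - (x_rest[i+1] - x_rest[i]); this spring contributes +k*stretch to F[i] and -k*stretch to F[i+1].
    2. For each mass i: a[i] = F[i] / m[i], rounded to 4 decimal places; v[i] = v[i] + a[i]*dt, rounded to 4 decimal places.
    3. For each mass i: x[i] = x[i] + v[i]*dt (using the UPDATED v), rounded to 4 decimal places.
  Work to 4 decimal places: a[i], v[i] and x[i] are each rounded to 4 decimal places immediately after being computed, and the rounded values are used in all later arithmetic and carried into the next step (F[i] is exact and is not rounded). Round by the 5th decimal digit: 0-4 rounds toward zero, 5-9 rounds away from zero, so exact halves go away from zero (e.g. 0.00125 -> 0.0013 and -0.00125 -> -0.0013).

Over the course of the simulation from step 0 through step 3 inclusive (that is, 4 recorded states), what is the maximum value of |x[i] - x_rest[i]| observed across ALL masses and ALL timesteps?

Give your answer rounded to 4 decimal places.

Answer: 1.6886

Derivation:
Step 0: x=[5.0000 11.0000 19.0000] v=[0.0000 0.0000 2.0000]
Step 1: x=[5.0000 11.0800 19.3200] v=[0.0000 0.4000 1.6000]
Step 2: x=[5.0032 11.2464 19.5504] v=[0.0160 0.8320 1.1520]
Step 3: x=[5.0161 11.4952 19.6886] v=[0.0646 1.2442 0.6912]
Max displacement = 1.6886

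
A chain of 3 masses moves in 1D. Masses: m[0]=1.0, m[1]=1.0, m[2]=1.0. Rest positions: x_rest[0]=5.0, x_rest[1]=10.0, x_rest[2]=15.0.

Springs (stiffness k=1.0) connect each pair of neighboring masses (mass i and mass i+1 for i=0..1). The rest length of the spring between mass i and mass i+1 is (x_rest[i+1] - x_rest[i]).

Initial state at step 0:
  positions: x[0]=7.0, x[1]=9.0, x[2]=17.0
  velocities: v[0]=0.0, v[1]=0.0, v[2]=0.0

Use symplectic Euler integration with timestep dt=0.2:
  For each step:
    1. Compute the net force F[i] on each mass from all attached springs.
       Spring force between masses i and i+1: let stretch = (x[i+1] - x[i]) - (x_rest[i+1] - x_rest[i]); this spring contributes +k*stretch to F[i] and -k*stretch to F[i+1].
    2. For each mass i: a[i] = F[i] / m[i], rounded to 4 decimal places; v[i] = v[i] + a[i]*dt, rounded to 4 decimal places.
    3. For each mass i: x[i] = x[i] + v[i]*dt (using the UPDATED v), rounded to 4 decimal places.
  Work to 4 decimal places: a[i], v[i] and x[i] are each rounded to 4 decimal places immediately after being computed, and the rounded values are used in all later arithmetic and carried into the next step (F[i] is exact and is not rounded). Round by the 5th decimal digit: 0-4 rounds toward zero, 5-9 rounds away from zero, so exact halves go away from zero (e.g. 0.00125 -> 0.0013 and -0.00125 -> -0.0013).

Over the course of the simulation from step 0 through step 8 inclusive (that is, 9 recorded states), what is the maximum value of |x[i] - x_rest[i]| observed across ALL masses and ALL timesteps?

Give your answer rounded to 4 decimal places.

Answer: 2.9970

Derivation:
Step 0: x=[7.0000 9.0000 17.0000] v=[0.0000 0.0000 0.0000]
Step 1: x=[6.8800 9.2400 16.8800] v=[-0.6000 1.2000 -0.6000]
Step 2: x=[6.6544 9.6912 16.6544] v=[-1.1280 2.2560 -1.1280]
Step 3: x=[6.3503 10.2995 16.3503] v=[-1.5206 3.0413 -1.5206]
Step 4: x=[6.0041 10.9918 16.0041] v=[-1.7308 3.4616 -1.7308]
Step 5: x=[5.6574 11.6851 15.6574] v=[-1.7333 3.4665 -1.7333]
Step 6: x=[5.3518 12.2962 15.3518] v=[-1.5278 3.0554 -1.5278]
Step 7: x=[5.1240 12.7517 15.1240] v=[-1.1389 2.2776 -1.1389]
Step 8: x=[5.0013 12.9970 15.0013] v=[-0.6134 1.2265 -0.6134]
Max displacement = 2.9970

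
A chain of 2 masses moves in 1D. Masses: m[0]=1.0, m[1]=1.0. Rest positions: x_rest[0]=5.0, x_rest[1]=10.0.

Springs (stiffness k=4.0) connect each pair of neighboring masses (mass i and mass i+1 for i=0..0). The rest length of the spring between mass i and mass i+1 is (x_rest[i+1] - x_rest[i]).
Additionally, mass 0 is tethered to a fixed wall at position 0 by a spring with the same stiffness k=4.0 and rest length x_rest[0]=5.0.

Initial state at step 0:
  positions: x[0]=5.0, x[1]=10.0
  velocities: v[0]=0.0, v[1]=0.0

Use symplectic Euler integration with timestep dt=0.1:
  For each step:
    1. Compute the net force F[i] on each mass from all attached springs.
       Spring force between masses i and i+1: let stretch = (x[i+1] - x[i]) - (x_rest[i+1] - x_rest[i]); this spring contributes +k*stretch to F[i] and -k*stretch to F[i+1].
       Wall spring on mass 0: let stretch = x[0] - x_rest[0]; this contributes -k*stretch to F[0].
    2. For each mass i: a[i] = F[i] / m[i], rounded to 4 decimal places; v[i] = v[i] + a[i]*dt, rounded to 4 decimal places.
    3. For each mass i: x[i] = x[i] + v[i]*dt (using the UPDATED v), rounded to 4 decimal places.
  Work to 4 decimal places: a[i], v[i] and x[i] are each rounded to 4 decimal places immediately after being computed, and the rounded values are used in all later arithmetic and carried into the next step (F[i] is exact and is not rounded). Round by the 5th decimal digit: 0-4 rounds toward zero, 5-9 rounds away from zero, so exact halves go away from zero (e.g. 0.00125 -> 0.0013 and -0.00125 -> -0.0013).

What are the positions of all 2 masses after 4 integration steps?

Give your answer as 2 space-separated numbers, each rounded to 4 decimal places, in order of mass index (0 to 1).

Answer: 5.0000 10.0000

Derivation:
Step 0: x=[5.0000 10.0000] v=[0.0000 0.0000]
Step 1: x=[5.0000 10.0000] v=[0.0000 0.0000]
Step 2: x=[5.0000 10.0000] v=[0.0000 0.0000]
Step 3: x=[5.0000 10.0000] v=[0.0000 0.0000]
Step 4: x=[5.0000 10.0000] v=[0.0000 0.0000]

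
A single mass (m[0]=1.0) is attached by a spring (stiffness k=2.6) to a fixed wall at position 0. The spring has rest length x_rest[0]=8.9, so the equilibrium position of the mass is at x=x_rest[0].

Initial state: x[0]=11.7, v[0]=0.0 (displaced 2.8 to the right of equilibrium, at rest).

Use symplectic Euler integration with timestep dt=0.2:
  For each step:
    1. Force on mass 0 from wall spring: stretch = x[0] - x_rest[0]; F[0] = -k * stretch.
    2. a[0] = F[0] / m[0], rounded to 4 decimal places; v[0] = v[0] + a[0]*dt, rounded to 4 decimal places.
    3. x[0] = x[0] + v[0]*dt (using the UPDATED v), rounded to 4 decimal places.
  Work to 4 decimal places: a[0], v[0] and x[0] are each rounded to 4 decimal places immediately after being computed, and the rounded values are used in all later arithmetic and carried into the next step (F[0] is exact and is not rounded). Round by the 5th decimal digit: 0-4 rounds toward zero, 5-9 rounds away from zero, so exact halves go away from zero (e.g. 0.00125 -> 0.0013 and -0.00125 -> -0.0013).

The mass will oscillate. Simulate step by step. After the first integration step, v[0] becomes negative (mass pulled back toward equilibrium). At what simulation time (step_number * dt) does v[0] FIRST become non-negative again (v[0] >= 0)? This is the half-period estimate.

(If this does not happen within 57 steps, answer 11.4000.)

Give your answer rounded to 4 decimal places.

Step 0: x=[11.7000] v=[0.0000]
Step 1: x=[11.4088] v=[-1.4560]
Step 2: x=[10.8567] v=[-2.7606]
Step 3: x=[10.1011] v=[-3.7781]
Step 4: x=[9.2206] v=[-4.4027]
Step 5: x=[8.3067] v=[-4.5694]
Step 6: x=[7.4545] v=[-4.2609]
Step 7: x=[6.7527] v=[-3.5092]
Step 8: x=[6.2742] v=[-2.3926]
Step 9: x=[6.0688] v=[-1.0272]
Step 10: x=[6.1578] v=[0.4450]
First v>=0 after going negative at step 10, time=2.0000

Answer: 2.0000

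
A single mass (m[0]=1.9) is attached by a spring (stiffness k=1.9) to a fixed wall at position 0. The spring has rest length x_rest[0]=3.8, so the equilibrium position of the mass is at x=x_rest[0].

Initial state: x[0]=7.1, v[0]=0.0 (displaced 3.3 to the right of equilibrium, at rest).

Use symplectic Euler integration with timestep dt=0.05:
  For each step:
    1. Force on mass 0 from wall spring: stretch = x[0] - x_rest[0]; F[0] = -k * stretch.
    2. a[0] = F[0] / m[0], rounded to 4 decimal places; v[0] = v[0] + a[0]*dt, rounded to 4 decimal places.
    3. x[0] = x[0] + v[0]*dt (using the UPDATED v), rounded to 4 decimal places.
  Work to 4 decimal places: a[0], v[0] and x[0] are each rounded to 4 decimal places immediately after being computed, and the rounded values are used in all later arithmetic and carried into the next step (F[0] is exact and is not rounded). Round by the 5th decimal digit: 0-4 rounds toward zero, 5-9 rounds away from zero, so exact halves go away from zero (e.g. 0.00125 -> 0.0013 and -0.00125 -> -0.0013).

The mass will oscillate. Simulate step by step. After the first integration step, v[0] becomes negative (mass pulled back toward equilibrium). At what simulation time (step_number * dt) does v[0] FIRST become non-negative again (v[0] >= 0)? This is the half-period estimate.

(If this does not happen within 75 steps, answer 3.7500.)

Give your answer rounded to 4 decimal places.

Answer: 3.1500

Derivation:
Step 0: x=[7.1000] v=[0.0000]
Step 1: x=[7.0918] v=[-0.1650]
Step 2: x=[7.0753] v=[-0.3296]
Step 3: x=[7.0506] v=[-0.4934]
Step 4: x=[7.0178] v=[-0.6559]
Step 5: x=[6.9770] v=[-0.8168]
Step 6: x=[6.9282] v=[-0.9757]
Step 7: x=[6.8716] v=[-1.1321]
Step 8: x=[6.8073] v=[-1.2857]
Step 9: x=[6.7355] v=[-1.4361]
Step 10: x=[6.6564] v=[-1.5829]
Step 11: x=[6.5701] v=[-1.7257]
Step 12: x=[6.4769] v=[-1.8642]
Step 13: x=[6.3770] v=[-1.9980]
Step 14: x=[6.2707] v=[-2.1269]
Step 15: x=[6.1582] v=[-2.2504]
Step 16: x=[6.0398] v=[-2.3683]
Step 17: x=[5.9158] v=[-2.4803]
Step 18: x=[5.7865] v=[-2.5861]
Step 19: x=[5.6522] v=[-2.6854]
Step 20: x=[5.5133] v=[-2.7780]
Step 21: x=[5.3701] v=[-2.8637]
Step 22: x=[5.2230] v=[-2.9422]
Step 23: x=[5.0723] v=[-3.0134]
Step 24: x=[4.9185] v=[-3.0770]
Step 25: x=[4.7619] v=[-3.1329]
Step 26: x=[4.6029] v=[-3.1810]
Step 27: x=[4.4418] v=[-3.2211]
Step 28: x=[4.2791] v=[-3.2532]
Step 29: x=[4.1152] v=[-3.2772]
Step 30: x=[3.9506] v=[-3.2930]
Step 31: x=[3.7856] v=[-3.3005]
Step 32: x=[3.6206] v=[-3.2998]
Step 33: x=[3.4561] v=[-3.2908]
Step 34: x=[3.2924] v=[-3.2736]
Step 35: x=[3.1300] v=[-3.2482]
Step 36: x=[2.9693] v=[-3.2147]
Step 37: x=[2.8106] v=[-3.1732]
Step 38: x=[2.6544] v=[-3.1237]
Step 39: x=[2.5011] v=[-3.0664]
Step 40: x=[2.3510] v=[-3.0015]
Step 41: x=[2.2045] v=[-2.9291]
Step 42: x=[2.0620] v=[-2.8493]
Step 43: x=[1.9239] v=[-2.7624]
Step 44: x=[1.7905] v=[-2.6686]
Step 45: x=[1.6621] v=[-2.5681]
Step 46: x=[1.5390] v=[-2.4612]
Step 47: x=[1.4216] v=[-2.3482]
Step 48: x=[1.3101] v=[-2.2293]
Step 49: x=[1.2049] v=[-2.1048]
Step 50: x=[1.1062] v=[-1.9750]
Step 51: x=[1.0142] v=[-1.8403]
Step 52: x=[0.9292] v=[-1.7010]
Step 53: x=[0.8513] v=[-1.5575]
Step 54: x=[0.7808] v=[-1.4101]
Step 55: x=[0.7178] v=[-1.2591]
Step 56: x=[0.6626] v=[-1.1050]
Step 57: x=[0.6152] v=[-0.9481]
Step 58: x=[0.5758] v=[-0.7889]
Step 59: x=[0.5444] v=[-0.6277]
Step 60: x=[0.5212] v=[-0.4649]
Step 61: x=[0.5062] v=[-0.3010]
Step 62: x=[0.4994] v=[-0.1363]
Step 63: x=[0.5008] v=[0.0287]
First v>=0 after going negative at step 63, time=3.1500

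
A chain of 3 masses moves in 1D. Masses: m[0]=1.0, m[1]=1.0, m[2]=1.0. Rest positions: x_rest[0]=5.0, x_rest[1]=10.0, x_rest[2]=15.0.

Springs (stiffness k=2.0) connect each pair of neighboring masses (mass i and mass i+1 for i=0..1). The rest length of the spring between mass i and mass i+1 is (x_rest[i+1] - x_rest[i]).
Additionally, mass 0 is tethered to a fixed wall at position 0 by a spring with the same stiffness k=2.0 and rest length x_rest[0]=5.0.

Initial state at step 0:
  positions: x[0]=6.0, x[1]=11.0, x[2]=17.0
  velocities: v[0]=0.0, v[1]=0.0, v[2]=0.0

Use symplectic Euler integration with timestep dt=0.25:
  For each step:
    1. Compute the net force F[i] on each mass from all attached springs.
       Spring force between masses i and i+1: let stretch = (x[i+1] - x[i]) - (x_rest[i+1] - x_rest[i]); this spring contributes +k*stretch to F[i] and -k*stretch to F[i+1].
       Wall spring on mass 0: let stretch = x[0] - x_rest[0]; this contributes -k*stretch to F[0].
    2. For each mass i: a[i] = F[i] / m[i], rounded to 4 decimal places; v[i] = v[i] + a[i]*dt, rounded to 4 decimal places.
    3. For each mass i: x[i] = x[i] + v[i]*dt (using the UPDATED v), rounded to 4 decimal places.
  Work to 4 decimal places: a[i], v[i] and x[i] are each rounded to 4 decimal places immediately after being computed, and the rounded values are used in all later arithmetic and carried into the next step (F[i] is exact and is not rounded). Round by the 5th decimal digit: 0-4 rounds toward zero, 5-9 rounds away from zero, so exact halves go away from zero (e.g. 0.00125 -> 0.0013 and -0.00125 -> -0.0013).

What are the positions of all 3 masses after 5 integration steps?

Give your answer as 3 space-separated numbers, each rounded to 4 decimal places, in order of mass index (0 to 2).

Answer: 5.2880 11.3104 15.9305

Derivation:
Step 0: x=[6.0000 11.0000 17.0000] v=[0.0000 0.0000 0.0000]
Step 1: x=[5.8750 11.1250 16.8750] v=[-0.5000 0.5000 -0.5000]
Step 2: x=[5.6719 11.3125 16.6563] v=[-0.8125 0.7500 -0.8750]
Step 3: x=[5.4649 11.4629 16.3946] v=[-0.8282 0.6016 -1.0469]
Step 4: x=[5.3245 11.4800 16.1414] v=[-0.5617 0.0685 -1.0128]
Step 5: x=[5.2880 11.3104 15.9305] v=[-0.1462 -0.6786 -0.8435]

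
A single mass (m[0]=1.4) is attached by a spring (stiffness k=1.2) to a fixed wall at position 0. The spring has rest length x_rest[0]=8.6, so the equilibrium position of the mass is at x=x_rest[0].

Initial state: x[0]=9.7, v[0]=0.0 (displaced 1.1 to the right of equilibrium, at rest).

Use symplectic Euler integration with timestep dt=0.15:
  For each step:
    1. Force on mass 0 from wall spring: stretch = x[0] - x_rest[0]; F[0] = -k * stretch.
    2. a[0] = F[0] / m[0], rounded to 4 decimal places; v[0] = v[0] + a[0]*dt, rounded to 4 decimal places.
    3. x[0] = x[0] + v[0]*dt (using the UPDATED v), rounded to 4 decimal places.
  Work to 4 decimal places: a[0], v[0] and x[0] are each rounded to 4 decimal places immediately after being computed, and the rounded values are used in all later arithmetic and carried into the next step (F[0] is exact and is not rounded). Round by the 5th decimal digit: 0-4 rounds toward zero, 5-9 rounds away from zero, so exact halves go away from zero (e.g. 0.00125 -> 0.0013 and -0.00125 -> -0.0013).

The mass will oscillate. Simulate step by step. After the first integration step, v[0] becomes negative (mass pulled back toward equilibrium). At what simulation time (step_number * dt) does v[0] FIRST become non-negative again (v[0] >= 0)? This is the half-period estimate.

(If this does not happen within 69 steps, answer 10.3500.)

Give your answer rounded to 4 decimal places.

Answer: 3.4500

Derivation:
Step 0: x=[9.7000] v=[0.0000]
Step 1: x=[9.6788] v=[-0.1414]
Step 2: x=[9.6368] v=[-0.2801]
Step 3: x=[9.5748] v=[-0.4134]
Step 4: x=[9.4940] v=[-0.5387]
Step 5: x=[9.3960] v=[-0.6536]
Step 6: x=[9.2826] v=[-0.7559]
Step 7: x=[9.1560] v=[-0.8437]
Step 8: x=[9.0187] v=[-0.9152]
Step 9: x=[8.8734] v=[-0.9690]
Step 10: x=[8.7228] v=[-1.0041]
Step 11: x=[8.5698] v=[-1.0199]
Step 12: x=[8.4174] v=[-1.0160]
Step 13: x=[8.2685] v=[-0.9925]
Step 14: x=[8.1260] v=[-0.9499]
Step 15: x=[7.9927] v=[-0.8890]
Step 16: x=[7.8711] v=[-0.8109]
Step 17: x=[7.7635] v=[-0.7172]
Step 18: x=[7.6720] v=[-0.6097]
Step 19: x=[7.5984] v=[-0.4904]
Step 20: x=[7.5442] v=[-0.3616]
Step 21: x=[7.5103] v=[-0.2259]
Step 22: x=[7.4974] v=[-0.0858]
Step 23: x=[7.5058] v=[0.0560]
First v>=0 after going negative at step 23, time=3.4500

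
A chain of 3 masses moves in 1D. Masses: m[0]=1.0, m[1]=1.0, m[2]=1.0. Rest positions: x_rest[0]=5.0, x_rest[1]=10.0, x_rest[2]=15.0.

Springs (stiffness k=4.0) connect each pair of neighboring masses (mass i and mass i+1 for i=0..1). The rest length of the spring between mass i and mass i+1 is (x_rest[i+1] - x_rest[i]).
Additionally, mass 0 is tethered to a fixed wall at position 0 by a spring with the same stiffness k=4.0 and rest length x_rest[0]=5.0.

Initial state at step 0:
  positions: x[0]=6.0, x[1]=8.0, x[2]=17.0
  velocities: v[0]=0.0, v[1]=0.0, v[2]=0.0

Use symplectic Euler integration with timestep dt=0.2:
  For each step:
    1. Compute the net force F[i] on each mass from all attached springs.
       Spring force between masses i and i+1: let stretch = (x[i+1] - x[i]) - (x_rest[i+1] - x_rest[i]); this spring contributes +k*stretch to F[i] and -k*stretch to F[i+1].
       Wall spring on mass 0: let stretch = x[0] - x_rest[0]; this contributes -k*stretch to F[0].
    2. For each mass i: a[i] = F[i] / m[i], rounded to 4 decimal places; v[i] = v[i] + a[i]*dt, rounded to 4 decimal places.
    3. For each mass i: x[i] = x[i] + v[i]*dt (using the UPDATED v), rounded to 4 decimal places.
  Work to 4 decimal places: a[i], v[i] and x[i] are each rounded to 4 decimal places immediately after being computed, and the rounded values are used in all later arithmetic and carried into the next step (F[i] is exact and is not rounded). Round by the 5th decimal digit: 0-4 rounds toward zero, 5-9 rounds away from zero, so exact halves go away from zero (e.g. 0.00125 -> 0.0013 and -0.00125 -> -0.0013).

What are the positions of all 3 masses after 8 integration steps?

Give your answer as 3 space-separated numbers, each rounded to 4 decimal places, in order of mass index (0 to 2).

Answer: 7.0824 8.0255 15.7035

Derivation:
Step 0: x=[6.0000 8.0000 17.0000] v=[0.0000 0.0000 0.0000]
Step 1: x=[5.3600 9.1200 16.3600] v=[-3.2000 5.6000 -3.2000]
Step 2: x=[4.4640 10.7968 15.3616] v=[-4.4800 8.3840 -4.9920]
Step 3: x=[3.8670 12.1907 14.4328] v=[-2.9850 6.9696 -4.6438]
Step 4: x=[3.9831 12.6116 13.9453] v=[0.5804 2.1043 -2.4375]
Step 5: x=[4.8424 11.8653 14.0444] v=[4.2967 -3.7315 0.4955]
Step 6: x=[6.0506 10.3440 14.5948] v=[6.0411 -7.6065 2.7522]
Step 7: x=[6.9777 8.8159 15.2651] v=[4.6353 -7.6406 3.3516]
Step 8: x=[7.0824 8.0255 15.7035] v=[0.5237 -3.9518 2.1922]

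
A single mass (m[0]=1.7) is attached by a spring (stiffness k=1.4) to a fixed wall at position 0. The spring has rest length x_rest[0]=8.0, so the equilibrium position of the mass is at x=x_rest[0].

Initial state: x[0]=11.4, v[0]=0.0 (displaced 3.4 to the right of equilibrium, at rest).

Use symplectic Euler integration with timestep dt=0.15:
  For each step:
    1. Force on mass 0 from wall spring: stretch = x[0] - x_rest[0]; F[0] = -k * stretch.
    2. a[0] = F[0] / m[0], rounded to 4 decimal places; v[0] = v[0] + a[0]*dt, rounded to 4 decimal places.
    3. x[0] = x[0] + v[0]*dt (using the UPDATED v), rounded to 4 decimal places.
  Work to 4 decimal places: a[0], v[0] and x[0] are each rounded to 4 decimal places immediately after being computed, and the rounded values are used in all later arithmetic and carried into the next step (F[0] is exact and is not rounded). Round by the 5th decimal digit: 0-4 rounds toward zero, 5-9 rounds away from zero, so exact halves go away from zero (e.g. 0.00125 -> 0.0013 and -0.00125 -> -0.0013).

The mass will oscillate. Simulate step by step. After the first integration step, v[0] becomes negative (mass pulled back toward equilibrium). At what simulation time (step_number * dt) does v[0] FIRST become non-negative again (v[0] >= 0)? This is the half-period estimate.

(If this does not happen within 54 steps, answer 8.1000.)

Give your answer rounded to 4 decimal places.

Step 0: x=[11.4000] v=[0.0000]
Step 1: x=[11.3370] v=[-0.4200]
Step 2: x=[11.2122] v=[-0.8322]
Step 3: x=[11.0279] v=[-1.2290]
Step 4: x=[10.7875] v=[-1.6030]
Step 5: x=[10.4954] v=[-1.9473]
Step 6: x=[10.1571] v=[-2.2556]
Step 7: x=[9.7788] v=[-2.5221]
Step 8: x=[9.3675] v=[-2.7418]
Step 9: x=[8.9309] v=[-2.9107]
Step 10: x=[8.4770] v=[-3.0257]
Step 11: x=[8.0143] v=[-3.0846]
Step 12: x=[7.5513] v=[-3.0864]
Step 13: x=[7.0967] v=[-3.0310]
Step 14: x=[6.6588] v=[-2.9194]
Step 15: x=[6.2457] v=[-2.7537]
Step 16: x=[5.8652] v=[-2.5370]
Step 17: x=[5.5242] v=[-2.2733]
Step 18: x=[5.2291] v=[-1.9675]
Step 19: x=[4.9853] v=[-1.6252]
Step 20: x=[4.7974] v=[-1.2528]
Step 21: x=[4.6688] v=[-0.8572]
Step 22: x=[4.6019] v=[-0.4457]
Step 23: x=[4.5980] v=[-0.0259]
Step 24: x=[4.6571] v=[0.3943]
First v>=0 after going negative at step 24, time=3.6000

Answer: 3.6000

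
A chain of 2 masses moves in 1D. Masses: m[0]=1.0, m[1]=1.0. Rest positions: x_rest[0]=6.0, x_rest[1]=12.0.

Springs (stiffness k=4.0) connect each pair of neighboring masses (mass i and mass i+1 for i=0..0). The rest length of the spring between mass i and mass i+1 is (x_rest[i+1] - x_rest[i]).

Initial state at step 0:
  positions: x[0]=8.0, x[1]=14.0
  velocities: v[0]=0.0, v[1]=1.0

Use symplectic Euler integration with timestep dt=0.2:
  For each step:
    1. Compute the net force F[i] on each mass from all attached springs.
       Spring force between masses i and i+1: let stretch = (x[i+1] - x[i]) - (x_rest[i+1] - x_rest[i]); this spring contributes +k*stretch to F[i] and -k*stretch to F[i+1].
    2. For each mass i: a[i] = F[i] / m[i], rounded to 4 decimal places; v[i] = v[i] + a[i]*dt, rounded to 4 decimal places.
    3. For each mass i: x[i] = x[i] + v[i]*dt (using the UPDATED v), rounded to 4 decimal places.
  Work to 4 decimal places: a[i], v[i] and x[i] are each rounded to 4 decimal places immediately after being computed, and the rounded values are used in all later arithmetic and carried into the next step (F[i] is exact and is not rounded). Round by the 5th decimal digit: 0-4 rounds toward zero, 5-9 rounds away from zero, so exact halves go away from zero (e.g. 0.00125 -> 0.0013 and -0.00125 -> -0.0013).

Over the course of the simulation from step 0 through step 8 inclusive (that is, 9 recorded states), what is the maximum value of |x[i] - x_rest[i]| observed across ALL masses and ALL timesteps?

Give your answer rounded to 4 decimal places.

Step 0: x=[8.0000 14.0000] v=[0.0000 1.0000]
Step 1: x=[8.0000 14.2000] v=[0.0000 1.0000]
Step 2: x=[8.0320 14.3680] v=[0.1600 0.8400]
Step 3: x=[8.1178 14.4822] v=[0.4288 0.5712]
Step 4: x=[8.2619 14.5381] v=[0.7203 0.2797]
Step 5: x=[8.4502 14.5498] v=[0.9413 0.0587]
Step 6: x=[8.6544 14.5456] v=[1.0210 -0.0210]
Step 7: x=[8.8412 14.5588] v=[0.9340 0.0660]
Step 8: x=[8.9828 14.6172] v=[0.7081 0.2919]
Max displacement = 2.9828

Answer: 2.9828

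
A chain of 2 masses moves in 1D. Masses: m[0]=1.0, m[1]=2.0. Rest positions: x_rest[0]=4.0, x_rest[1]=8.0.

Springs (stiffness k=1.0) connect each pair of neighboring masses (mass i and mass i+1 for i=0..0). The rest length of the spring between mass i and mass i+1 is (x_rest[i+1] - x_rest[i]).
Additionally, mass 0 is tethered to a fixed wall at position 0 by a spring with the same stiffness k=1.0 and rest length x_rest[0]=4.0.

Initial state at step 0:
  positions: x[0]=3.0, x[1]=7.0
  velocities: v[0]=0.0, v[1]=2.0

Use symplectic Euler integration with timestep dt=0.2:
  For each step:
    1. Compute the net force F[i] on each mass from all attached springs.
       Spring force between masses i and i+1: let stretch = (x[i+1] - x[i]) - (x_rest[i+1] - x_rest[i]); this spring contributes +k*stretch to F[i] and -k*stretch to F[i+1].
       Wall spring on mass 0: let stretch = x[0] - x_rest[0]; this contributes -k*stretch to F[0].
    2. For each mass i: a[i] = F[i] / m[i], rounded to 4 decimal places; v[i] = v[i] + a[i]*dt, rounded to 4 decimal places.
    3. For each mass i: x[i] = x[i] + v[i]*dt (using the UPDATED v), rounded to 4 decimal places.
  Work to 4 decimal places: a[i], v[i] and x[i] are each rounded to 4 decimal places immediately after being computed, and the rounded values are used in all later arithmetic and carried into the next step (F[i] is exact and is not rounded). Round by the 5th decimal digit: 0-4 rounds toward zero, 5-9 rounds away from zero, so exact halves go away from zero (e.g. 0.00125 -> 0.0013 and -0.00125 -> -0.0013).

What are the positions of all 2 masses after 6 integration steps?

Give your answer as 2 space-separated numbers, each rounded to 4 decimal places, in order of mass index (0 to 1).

Step 0: x=[3.0000 7.0000] v=[0.0000 2.0000]
Step 1: x=[3.0400 7.4000] v=[0.2000 2.0000]
Step 2: x=[3.1328 7.7928] v=[0.4640 1.9640]
Step 3: x=[3.2867 8.1724] v=[0.7694 1.8980]
Step 4: x=[3.5045 8.5343] v=[1.0892 1.8094]
Step 5: x=[3.7834 8.8756] v=[1.3943 1.7064]
Step 6: x=[4.1146 9.1950] v=[1.6561 1.5972]

Answer: 4.1146 9.1950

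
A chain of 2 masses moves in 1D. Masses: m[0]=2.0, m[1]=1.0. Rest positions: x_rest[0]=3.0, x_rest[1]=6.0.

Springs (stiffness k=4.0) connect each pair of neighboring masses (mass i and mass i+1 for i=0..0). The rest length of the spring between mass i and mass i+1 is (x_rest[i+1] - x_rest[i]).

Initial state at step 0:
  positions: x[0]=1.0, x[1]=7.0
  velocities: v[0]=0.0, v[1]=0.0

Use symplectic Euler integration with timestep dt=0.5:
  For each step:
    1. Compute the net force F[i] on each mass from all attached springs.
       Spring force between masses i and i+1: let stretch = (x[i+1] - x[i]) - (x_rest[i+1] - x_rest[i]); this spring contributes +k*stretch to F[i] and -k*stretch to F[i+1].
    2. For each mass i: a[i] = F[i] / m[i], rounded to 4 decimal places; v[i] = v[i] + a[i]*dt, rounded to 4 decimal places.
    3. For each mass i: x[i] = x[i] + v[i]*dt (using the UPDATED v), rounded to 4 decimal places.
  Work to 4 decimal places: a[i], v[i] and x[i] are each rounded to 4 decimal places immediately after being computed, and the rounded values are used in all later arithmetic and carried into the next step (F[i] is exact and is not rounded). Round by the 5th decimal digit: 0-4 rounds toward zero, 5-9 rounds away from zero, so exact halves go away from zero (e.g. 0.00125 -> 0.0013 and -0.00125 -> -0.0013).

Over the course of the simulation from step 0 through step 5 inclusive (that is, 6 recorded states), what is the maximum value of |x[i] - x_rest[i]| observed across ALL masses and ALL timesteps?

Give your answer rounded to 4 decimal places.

Answer: 3.5000

Derivation:
Step 0: x=[1.0000 7.0000] v=[0.0000 0.0000]
Step 1: x=[2.5000 4.0000] v=[3.0000 -6.0000]
Step 2: x=[3.2500 2.5000] v=[1.5000 -3.0000]
Step 3: x=[2.1250 4.7500] v=[-2.2500 4.5000]
Step 4: x=[0.8125 7.3750] v=[-2.6250 5.2500]
Step 5: x=[1.2813 6.4375] v=[0.9375 -1.8750]
Max displacement = 3.5000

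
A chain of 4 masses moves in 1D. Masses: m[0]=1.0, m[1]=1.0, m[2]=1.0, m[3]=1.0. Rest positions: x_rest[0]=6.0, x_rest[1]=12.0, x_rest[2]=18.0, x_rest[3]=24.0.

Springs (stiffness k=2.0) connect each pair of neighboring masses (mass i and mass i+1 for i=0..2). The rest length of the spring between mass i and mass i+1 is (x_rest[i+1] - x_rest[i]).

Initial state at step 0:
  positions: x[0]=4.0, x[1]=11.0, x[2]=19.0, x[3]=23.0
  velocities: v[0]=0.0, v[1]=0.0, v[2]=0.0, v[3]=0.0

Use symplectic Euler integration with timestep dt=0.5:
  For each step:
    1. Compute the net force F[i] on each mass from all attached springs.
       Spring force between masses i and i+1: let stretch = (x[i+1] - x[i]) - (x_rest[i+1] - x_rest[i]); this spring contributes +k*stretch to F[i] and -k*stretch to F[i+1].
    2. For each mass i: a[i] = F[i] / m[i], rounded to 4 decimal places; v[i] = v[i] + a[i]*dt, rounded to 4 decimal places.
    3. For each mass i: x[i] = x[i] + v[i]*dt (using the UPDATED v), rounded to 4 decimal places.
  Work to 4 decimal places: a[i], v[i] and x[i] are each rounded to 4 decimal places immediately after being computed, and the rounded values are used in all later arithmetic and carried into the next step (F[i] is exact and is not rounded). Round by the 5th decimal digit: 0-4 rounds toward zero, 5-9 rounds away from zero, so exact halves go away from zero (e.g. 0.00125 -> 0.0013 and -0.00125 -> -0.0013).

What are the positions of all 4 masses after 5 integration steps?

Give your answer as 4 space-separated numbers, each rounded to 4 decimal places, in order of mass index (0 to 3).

Step 0: x=[4.0000 11.0000 19.0000 23.0000] v=[0.0000 0.0000 0.0000 0.0000]
Step 1: x=[4.5000 11.5000 17.0000 24.0000] v=[1.0000 1.0000 -4.0000 2.0000]
Step 2: x=[5.5000 11.2500 15.7500 24.5000] v=[2.0000 -0.5000 -2.5000 1.0000]
Step 3: x=[6.3750 10.3750 16.6250 23.6250] v=[1.7500 -1.7500 1.7500 -1.7500]
Step 4: x=[6.2500 10.6250 17.8750 22.2500] v=[-0.2500 0.5000 2.5000 -2.7500]
Step 5: x=[5.3125 12.3125 17.6875 21.6875] v=[-1.8750 3.3750 -0.3750 -1.1250]

Answer: 5.3125 12.3125 17.6875 21.6875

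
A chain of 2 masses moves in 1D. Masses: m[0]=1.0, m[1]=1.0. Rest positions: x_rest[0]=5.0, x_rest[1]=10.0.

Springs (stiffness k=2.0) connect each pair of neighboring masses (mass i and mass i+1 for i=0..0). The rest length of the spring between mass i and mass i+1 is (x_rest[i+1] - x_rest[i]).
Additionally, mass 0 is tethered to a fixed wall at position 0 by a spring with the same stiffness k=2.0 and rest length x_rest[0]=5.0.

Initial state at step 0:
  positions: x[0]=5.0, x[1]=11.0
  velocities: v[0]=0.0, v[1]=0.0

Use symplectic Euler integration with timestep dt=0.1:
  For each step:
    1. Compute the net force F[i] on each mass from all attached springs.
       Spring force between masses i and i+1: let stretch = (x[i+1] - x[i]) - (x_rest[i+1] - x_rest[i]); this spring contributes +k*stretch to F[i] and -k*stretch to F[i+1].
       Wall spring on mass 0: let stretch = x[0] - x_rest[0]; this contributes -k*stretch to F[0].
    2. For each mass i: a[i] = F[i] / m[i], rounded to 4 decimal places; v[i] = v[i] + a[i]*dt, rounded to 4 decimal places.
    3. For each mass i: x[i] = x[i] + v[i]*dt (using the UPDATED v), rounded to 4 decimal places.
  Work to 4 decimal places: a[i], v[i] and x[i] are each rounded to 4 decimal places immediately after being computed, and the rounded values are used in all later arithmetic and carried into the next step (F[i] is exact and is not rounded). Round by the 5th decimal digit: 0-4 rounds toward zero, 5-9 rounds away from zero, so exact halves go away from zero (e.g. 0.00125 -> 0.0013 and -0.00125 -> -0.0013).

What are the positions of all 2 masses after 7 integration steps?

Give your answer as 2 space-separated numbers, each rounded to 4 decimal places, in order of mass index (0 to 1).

Step 0: x=[5.0000 11.0000] v=[0.0000 0.0000]
Step 1: x=[5.0200 10.9800] v=[0.2000 -0.2000]
Step 2: x=[5.0588 10.9408] v=[0.3880 -0.3920]
Step 3: x=[5.1141 10.8840] v=[0.5526 -0.5684]
Step 4: x=[5.1825 10.8118] v=[0.6838 -0.7224]
Step 5: x=[5.2598 10.7270] v=[0.7732 -0.8483]
Step 6: x=[5.3413 10.6328] v=[0.8147 -0.9417]
Step 7: x=[5.4218 10.5328] v=[0.8047 -1.0000]

Answer: 5.4218 10.5328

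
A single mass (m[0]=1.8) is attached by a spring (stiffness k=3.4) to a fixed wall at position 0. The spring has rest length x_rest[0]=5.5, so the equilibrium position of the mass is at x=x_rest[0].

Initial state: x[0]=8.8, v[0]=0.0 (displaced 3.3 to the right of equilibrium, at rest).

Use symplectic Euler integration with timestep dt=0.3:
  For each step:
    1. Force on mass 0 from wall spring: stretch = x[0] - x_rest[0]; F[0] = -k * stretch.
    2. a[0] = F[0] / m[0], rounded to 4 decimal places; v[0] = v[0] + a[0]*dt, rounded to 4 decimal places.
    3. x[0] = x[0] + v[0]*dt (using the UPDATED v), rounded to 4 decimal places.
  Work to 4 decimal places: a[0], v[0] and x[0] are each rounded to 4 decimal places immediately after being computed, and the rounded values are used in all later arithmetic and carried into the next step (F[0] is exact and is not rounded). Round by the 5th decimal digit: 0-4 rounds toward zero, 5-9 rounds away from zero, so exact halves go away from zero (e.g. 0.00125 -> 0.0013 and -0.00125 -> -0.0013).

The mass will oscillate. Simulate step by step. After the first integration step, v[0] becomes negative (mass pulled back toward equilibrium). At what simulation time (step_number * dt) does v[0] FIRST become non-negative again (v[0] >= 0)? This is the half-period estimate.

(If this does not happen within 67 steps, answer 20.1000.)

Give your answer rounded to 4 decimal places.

Answer: 2.4000

Derivation:
Step 0: x=[8.8000] v=[0.0000]
Step 1: x=[8.2390] v=[-1.8700]
Step 2: x=[7.2124] v=[-3.4221]
Step 3: x=[5.8947] v=[-4.3925]
Step 4: x=[4.5098] v=[-4.6162]
Step 5: x=[3.2933] v=[-4.0551]
Step 6: x=[2.4519] v=[-2.8046]
Step 7: x=[2.1287] v=[-1.0774]
Step 8: x=[2.3786] v=[0.8330]
First v>=0 after going negative at step 8, time=2.4000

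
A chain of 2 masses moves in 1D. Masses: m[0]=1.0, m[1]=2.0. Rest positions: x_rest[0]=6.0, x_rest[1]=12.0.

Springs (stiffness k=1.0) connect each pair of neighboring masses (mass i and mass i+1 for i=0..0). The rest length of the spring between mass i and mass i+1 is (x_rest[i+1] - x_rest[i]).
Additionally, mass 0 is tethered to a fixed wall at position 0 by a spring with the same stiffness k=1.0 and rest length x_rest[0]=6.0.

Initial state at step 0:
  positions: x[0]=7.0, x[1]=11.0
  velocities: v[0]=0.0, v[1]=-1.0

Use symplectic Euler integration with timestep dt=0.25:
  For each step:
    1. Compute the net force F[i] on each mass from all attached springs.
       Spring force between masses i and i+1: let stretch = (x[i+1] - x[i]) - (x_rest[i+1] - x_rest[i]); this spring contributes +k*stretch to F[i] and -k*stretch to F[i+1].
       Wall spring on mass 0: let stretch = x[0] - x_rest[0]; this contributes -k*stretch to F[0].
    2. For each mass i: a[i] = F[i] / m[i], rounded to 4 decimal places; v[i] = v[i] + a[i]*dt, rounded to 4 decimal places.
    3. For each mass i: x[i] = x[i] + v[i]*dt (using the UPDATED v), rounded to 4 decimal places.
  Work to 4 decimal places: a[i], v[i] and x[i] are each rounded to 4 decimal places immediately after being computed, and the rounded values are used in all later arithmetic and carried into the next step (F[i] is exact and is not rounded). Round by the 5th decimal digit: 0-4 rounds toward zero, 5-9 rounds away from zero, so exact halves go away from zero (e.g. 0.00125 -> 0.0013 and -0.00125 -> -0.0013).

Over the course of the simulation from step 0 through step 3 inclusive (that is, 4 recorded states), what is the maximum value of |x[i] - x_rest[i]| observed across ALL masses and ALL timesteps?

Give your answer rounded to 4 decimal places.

Step 0: x=[7.0000 11.0000] v=[0.0000 -1.0000]
Step 1: x=[6.8125 10.8125] v=[-0.7500 -0.7500]
Step 2: x=[6.4492 10.6875] v=[-1.4531 -0.5000]
Step 3: x=[5.9478 10.6176] v=[-2.0058 -0.2798]
Max displacement = 1.3824

Answer: 1.3824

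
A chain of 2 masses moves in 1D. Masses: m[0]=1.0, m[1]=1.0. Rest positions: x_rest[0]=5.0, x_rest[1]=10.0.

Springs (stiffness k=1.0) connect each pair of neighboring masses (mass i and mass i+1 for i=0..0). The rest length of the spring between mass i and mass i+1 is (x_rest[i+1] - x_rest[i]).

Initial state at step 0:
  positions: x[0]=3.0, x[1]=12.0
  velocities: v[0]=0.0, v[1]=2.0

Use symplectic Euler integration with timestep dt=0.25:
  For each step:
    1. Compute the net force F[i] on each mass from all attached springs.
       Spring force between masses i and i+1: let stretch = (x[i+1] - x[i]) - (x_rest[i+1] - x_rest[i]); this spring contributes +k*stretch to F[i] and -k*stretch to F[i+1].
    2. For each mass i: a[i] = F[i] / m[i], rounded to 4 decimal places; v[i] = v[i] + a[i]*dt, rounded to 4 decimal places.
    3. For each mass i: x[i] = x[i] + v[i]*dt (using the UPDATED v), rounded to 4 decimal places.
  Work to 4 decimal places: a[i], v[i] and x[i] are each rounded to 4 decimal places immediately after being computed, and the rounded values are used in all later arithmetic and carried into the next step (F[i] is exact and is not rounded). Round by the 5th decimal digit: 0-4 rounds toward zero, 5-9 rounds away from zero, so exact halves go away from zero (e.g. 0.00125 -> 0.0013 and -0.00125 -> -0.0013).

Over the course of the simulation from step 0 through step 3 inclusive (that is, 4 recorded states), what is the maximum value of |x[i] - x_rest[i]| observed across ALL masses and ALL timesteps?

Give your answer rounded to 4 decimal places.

Step 0: x=[3.0000 12.0000] v=[0.0000 2.0000]
Step 1: x=[3.2500 12.2500] v=[1.0000 1.0000]
Step 2: x=[3.7500 12.2500] v=[2.0000 0.0000]
Step 3: x=[4.4688 12.0313] v=[2.8750 -0.8750]
Max displacement = 2.2500

Answer: 2.2500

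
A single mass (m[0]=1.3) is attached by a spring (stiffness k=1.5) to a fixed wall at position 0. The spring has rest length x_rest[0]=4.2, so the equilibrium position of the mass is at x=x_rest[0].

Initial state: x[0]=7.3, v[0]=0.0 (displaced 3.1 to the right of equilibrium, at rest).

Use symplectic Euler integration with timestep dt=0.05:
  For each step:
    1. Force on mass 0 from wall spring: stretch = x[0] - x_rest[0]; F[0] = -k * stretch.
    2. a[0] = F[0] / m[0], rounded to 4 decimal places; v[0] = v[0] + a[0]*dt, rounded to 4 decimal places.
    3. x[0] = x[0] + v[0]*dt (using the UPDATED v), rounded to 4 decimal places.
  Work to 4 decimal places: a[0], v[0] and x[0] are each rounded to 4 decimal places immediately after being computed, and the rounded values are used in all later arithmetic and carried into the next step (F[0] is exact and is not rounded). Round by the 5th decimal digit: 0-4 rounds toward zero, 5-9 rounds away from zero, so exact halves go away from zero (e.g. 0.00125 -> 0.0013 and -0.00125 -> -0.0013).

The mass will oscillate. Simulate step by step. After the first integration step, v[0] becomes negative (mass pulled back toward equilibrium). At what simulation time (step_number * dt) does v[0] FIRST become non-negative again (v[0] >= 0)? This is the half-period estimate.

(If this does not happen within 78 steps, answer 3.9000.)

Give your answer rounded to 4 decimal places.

Answer: 2.9500

Derivation:
Step 0: x=[7.3000] v=[0.0000]
Step 1: x=[7.2911] v=[-0.1788]
Step 2: x=[7.2732] v=[-0.3571]
Step 3: x=[7.2465] v=[-0.5344]
Step 4: x=[7.2110] v=[-0.7102]
Step 5: x=[7.1668] v=[-0.8839]
Step 6: x=[7.1140] v=[-1.0551]
Step 7: x=[7.0528] v=[-1.2232]
Step 8: x=[6.9834] v=[-1.3878]
Step 9: x=[6.9060] v=[-1.5484]
Step 10: x=[6.8208] v=[-1.7045]
Step 11: x=[6.7280] v=[-1.8557]
Step 12: x=[6.6279] v=[-2.0015]
Step 13: x=[6.5208] v=[-2.1416]
Step 14: x=[6.4070] v=[-2.2755]
Step 15: x=[6.2869] v=[-2.4028]
Step 16: x=[6.1607] v=[-2.5232]
Step 17: x=[6.0289] v=[-2.6363]
Step 18: x=[5.8918] v=[-2.7418]
Step 19: x=[5.7498] v=[-2.8394]
Step 20: x=[5.6034] v=[-2.9288]
Step 21: x=[5.4529] v=[-3.0098]
Step 22: x=[5.2988] v=[-3.0821]
Step 23: x=[5.1415] v=[-3.1455]
Step 24: x=[4.9815] v=[-3.1998]
Step 25: x=[4.8193] v=[-3.2449]
Step 26: x=[4.6553] v=[-3.2806]
Step 27: x=[4.4900] v=[-3.3069]
Step 28: x=[4.3238] v=[-3.3236]
Step 29: x=[4.1573] v=[-3.3307]
Step 30: x=[3.9909] v=[-3.3282]
Step 31: x=[3.8251] v=[-3.3161]
Step 32: x=[3.6604] v=[-3.2945]
Step 33: x=[3.4972] v=[-3.2634]
Step 34: x=[3.3361] v=[-3.2229]
Step 35: x=[3.1774] v=[-3.1731]
Step 36: x=[3.0217] v=[-3.1141]
Step 37: x=[2.8694] v=[-3.0461]
Step 38: x=[2.7209] v=[-2.9693]
Step 39: x=[2.5767] v=[-2.8840]
Step 40: x=[2.4372] v=[-2.7904]
Step 41: x=[2.3028] v=[-2.6887]
Step 42: x=[2.1738] v=[-2.5792]
Step 43: x=[2.0507] v=[-2.4623]
Step 44: x=[1.9338] v=[-2.3383]
Step 45: x=[1.8234] v=[-2.2076]
Step 46: x=[1.7199] v=[-2.0705]
Step 47: x=[1.6235] v=[-1.9274]
Step 48: x=[1.5346] v=[-1.7788]
Step 49: x=[1.4534] v=[-1.6250]
Step 50: x=[1.3801] v=[-1.4665]
Step 51: x=[1.3149] v=[-1.3038]
Step 52: x=[1.2580] v=[-1.1374]
Step 53: x=[1.2096] v=[-0.9677]
Step 54: x=[1.1698] v=[-0.7952]
Step 55: x=[1.1388] v=[-0.6204]
Step 56: x=[1.1166] v=[-0.4438]
Step 57: x=[1.1033] v=[-0.2659]
Step 58: x=[1.0989] v=[-0.0872]
Step 59: x=[1.1035] v=[0.0917]
First v>=0 after going negative at step 59, time=2.9500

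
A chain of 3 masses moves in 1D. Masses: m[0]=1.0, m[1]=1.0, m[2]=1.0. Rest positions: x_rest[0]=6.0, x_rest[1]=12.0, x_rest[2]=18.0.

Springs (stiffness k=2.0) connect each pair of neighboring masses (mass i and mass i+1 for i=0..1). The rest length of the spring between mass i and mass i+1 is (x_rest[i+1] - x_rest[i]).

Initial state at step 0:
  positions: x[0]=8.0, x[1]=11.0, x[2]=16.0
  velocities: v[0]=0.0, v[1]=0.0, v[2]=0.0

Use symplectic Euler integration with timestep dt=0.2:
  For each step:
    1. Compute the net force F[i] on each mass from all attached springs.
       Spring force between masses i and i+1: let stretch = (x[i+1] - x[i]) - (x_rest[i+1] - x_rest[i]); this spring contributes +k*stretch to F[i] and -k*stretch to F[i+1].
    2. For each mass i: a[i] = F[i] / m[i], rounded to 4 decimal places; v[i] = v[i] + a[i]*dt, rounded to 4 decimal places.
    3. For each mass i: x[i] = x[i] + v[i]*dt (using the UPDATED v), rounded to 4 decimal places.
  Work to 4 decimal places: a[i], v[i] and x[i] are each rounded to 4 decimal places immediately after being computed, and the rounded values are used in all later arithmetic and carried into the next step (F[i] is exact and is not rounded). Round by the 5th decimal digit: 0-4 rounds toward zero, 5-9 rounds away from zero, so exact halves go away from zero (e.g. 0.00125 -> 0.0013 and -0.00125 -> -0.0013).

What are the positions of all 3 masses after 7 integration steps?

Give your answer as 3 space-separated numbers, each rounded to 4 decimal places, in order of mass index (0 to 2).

Step 0: x=[8.0000 11.0000 16.0000] v=[0.0000 0.0000 0.0000]
Step 1: x=[7.7600 11.1600 16.0800] v=[-1.2000 0.8000 0.4000]
Step 2: x=[7.3120 11.4416 16.2464] v=[-2.2400 1.4080 0.8320]
Step 3: x=[6.7144 11.7772 16.5084] v=[-2.9882 1.6781 1.3101]
Step 4: x=[6.0418 12.0863 16.8719] v=[-3.3631 1.5455 1.8176]
Step 5: x=[5.3727 12.2947 17.3326] v=[-3.3453 1.0419 2.3034]
Step 6: x=[4.7774 12.3524 17.8702] v=[-2.9765 0.2883 2.6882]
Step 7: x=[4.3081 12.2455 18.4464] v=[-2.3465 -0.5346 2.8811]

Answer: 4.3081 12.2455 18.4464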